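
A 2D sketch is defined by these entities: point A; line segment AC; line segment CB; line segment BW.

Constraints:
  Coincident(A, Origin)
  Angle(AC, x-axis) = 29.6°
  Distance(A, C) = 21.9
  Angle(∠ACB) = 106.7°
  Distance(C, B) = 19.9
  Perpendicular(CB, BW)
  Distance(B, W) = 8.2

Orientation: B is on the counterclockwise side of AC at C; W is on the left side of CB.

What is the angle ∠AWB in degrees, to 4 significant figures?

116.0°

∠ACB = 106.7°, so CB runs at 29.6° + (180° − 106.7°) = 102.9° from the x-axis; with |CB| = 19.9, B = C + 19.9·(cos 102.9°, sin 102.9°) = (14.60, 30.22). CB is perpendicular to BW; with |BW| = 8.2 on the left of CB, W = B + 8.2·(-0.9748, -0.2233) = (6.606, 28.38). Then cos ∠AWB = WA·WB / (|WA||WB|), giving 116.0°.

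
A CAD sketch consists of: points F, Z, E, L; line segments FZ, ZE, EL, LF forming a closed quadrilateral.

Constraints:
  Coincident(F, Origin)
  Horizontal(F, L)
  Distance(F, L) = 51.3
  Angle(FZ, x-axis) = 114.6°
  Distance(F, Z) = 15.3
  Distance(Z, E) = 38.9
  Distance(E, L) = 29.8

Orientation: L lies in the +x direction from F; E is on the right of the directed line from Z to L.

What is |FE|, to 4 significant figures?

25.98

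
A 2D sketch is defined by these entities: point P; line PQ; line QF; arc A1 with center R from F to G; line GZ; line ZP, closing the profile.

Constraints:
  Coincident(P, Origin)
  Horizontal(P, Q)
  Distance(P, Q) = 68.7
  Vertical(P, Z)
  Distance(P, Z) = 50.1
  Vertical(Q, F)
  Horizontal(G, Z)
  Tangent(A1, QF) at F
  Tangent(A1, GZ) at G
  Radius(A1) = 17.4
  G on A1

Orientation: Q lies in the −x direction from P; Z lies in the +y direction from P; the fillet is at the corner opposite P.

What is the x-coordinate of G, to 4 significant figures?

-51.30

The virtual corner opposite P is at (-68.70, 50.10). A1 meets QF tangentially, so RF is at right angles to QF and since A1 is tangent to GZ there, RG ⟂ GZ, with radius 17.4, so the center R sits 17.4 in from both sides at R = (-51.30, 32.70). That places the tangent points at F = (-68.70, 32.70) on QF and G = (-51.30, 50.10) on GZ. So G.x = -51.30.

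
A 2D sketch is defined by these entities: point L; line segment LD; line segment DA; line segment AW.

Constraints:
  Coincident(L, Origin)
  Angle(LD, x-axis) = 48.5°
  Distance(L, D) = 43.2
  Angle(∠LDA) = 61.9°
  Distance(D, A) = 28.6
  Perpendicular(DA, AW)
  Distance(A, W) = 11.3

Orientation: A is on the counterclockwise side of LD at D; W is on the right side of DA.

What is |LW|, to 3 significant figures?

50.1

L is at the origin; LD runs at 48.5° with length 43.2, so D = 43.2·(cos 48.5°, sin 48.5°) = (28.6, 32.4). ∠LDA = 61.9°, so DA runs at 48.5° + (180° − 61.9°) = 167° from the x-axis; with |DA| = 28.6, A = D + 28.6·(cos 167°, sin 167°) = (0.804, 39.0). DA is perpendicular to AW; with |AW| = 11.3 on the right of DA, W = A + 11.3·(0.232, 0.973) = (3.42, 50.0). Then |LW| = |W − L| = 50.1.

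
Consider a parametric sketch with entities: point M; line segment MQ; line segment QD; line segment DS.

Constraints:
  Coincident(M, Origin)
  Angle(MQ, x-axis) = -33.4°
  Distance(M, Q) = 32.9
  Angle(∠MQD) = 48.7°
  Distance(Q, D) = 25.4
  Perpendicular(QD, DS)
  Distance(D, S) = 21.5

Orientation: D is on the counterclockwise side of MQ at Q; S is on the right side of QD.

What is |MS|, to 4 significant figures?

46.36

M is at the origin; MQ runs at -33.4° with length 32.9, so Q = 32.9·(cos -33.4°, sin -33.4°) = (27.47, -18.11). ∠MQD = 48.7°, so QD runs at -33.4° + (180° − 48.7°) = 97.90° from the x-axis; with |QD| = 25.4, D = Q + 25.4·(cos 97.90°, sin 97.90°) = (23.98, 7.048). The perpendicularity gives DS at right angles to QD; with |DS| = 21.5 on the right of QD, S = D + 21.5·(0.9905, 0.1374) = (45.27, 10.00). Then |MS| = |S − M| = 46.36.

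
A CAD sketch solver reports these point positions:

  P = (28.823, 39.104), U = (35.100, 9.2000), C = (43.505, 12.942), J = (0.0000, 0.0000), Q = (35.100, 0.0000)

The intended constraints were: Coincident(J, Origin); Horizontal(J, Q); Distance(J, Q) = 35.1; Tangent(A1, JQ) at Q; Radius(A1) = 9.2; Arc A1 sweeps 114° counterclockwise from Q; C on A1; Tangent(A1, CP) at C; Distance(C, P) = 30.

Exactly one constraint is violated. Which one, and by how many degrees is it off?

Tangent(A1, CP) at C — off by 5.30°.

J = (0.00, 0.00) ✓; J.y = 0.00, Q.y = 0.00 ✓; |JQ| = 35.10 ✓; ∠(UQ, QJ) = 90.00° ✓; |UQ| = 9.200 ✓; bearing(U→C) − bearing(U→Q) = 114.0° ✓; |UC| = 9.200 ✓; ∠(UC, CP) = 84.70° ✗; |CP| = 30.00 ✓.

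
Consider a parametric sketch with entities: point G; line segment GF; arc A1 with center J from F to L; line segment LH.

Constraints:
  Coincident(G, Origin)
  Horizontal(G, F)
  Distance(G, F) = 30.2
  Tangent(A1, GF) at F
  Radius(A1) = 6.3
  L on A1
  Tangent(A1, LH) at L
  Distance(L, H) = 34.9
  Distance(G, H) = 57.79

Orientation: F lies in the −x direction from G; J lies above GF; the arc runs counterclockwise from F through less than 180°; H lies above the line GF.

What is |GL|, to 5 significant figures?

26.449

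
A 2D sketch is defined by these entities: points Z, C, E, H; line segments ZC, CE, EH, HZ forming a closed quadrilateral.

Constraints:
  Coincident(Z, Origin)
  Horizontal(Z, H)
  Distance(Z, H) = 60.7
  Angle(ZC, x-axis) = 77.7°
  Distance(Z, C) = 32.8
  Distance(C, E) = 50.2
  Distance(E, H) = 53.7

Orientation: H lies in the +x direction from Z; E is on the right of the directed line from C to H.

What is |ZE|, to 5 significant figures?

20.700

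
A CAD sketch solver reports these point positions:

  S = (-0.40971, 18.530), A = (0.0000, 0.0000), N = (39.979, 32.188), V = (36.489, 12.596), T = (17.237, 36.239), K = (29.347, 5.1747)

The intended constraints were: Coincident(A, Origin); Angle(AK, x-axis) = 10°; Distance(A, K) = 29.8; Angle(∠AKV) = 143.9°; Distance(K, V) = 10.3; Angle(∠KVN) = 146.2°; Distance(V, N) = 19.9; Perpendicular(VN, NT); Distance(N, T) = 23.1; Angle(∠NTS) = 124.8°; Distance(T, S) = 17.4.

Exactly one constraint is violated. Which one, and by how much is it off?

Distance(T, S) = 17.4 — off by 7.60.

A = (0.00, 0.00) ✓; AK at 10.00° ✓; |AK| = 29.80 ✓; ∠AKV = 143.9° ✓; |KV| = 10.30 ✓; ∠KVN = 146.2° ✓; |VN| = 19.90 ✓; ∠(VN, NT) = 90.00° ✓; |NT| = 23.10 ✓; ∠NTS = 124.8° ✓; |TS| = 25.00 ✗.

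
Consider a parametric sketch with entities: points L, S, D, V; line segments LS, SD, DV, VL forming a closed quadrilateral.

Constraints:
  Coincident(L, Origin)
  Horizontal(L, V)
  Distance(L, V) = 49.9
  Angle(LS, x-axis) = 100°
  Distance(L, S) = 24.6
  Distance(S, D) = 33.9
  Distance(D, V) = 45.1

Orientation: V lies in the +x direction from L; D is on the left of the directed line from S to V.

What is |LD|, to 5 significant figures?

46.743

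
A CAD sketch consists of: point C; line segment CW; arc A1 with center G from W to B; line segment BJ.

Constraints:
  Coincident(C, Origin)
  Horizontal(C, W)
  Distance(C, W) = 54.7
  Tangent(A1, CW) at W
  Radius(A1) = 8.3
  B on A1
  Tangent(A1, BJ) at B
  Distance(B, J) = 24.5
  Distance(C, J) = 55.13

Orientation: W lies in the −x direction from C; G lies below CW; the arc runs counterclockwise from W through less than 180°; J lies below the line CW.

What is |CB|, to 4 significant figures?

62.47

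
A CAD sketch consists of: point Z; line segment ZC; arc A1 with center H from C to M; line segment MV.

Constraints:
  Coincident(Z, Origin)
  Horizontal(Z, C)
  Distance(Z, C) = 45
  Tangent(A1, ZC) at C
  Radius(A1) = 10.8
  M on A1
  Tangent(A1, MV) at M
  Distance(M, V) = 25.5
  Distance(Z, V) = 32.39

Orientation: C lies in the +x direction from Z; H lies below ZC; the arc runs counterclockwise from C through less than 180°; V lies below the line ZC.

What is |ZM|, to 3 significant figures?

36.6

Z is at the origin; Z and C share the same y with |ZC| = 45.0 and C on the +x side, so C = (45.0, 0.00). Tangency of A1 to ZC means the radius HC is perpendicular to ZC, so H = C + (0, -10.8) = (45.0, -10.8). Since HM ⟂ MV (tangency), |HV| = √(10.8² + 25.5²) = 27.7 regardless of where M sits on A1. So V lies on both circle(Z, 32.39) and circle(H, 27.7); the below-ZC intersection is V = (21.0, -24.6). M is the foot of the tangent from V: M = (36.4, -4.29).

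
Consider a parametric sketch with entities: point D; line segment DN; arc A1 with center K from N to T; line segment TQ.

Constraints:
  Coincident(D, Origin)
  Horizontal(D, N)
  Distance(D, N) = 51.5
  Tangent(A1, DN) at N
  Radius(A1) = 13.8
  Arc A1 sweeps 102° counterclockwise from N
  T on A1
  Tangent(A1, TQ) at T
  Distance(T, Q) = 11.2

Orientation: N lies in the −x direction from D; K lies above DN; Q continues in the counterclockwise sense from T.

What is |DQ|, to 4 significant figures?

48.88

D is at the origin; D and N share the same y with |DN| = 51.5 and N on the −x side, so N = (-51.50, 0.000). Tangency of A1 to DN means the radius KN is perpendicular to DN, so K = N + (0, 13.8) = (-51.50, 13.80). On A1, N sits at bearing -90° from K; a 102° counterclockwise sweep puts T at bearing 12°, so T = K + 13.8·(cos 12°, sin 12°) = (-38.00, 16.67). Since A1 is tangent to TQ there, KT ⟂ TQ, so TQ runs along (−sin 12°, cos 12°); with |TQ| = 11.2, Q = (-40.33, 27.62). Then |DQ| = |Q − D| = 48.88.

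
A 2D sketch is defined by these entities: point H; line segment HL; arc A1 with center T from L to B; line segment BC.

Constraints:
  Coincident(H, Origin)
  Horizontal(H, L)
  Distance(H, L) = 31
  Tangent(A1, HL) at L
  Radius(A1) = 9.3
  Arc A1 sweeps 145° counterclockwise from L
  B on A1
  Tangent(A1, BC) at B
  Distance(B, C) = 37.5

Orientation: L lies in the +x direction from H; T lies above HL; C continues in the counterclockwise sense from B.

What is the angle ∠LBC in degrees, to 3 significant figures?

108°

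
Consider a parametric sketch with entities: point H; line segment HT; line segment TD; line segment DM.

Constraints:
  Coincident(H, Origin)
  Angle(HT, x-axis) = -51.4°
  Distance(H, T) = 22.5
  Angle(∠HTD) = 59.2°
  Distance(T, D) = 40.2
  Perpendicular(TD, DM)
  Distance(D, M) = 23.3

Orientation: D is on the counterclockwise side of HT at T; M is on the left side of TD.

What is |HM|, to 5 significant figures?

28.953

∠HTD = 59.2°, so TD runs at -51.4° + (180° − 59.2°) = 69.400° from the x-axis; with |TD| = 40.2, D = T + 40.2·(cos 69.400°, sin 69.400°) = (28.181, 20.045). TD is perpendicular to DM; with |DM| = 23.3 on the left of TD, M = D + 23.3·(-0.93606, 0.35184) = (6.3711, 28.243). Then |HM| = |M − H| = 28.953.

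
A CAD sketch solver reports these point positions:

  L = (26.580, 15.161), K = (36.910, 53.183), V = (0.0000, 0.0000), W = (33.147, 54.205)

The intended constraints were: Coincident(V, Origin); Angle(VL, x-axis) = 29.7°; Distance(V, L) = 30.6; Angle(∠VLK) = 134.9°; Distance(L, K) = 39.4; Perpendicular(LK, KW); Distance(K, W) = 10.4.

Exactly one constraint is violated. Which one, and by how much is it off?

Distance(K, W) = 10.4 — off by 6.50.

V = (0.00, 0.00) ✓; VL at 29.70° ✓; |VL| = 30.60 ✓; ∠VLK = 134.9° ✓; |LK| = 39.40 ✓; ∠(LK, KW) = 90.00° ✓; |KW| = 3.899 ✗.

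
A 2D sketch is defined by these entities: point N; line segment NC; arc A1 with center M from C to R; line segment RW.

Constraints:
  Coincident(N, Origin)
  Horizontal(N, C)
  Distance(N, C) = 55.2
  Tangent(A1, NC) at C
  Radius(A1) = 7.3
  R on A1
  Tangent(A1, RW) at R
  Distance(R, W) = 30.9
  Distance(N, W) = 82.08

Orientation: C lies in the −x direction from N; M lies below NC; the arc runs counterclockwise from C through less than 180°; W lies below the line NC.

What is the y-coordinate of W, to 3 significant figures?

-31.4

Checks: |MC| = 7.300 ✓; |MR| = 7.300 ✓; ∠(MR, RW) = 90.00° ✓; |RW| = 30.90 ✓; |NW| = 82.08 ✓.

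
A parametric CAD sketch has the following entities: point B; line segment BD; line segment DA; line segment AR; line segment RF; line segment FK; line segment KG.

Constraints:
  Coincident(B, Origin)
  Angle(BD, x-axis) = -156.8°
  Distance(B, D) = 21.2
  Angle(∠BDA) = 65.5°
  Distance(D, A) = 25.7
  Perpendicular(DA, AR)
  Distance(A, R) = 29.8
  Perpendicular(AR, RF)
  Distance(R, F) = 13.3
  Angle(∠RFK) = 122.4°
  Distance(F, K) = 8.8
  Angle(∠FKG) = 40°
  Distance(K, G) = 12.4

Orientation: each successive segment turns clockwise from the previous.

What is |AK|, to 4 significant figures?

28.72

B is at the origin; BD runs at -156.8° with length 21.2, so D = (-19.49, -8.352). ∠BDA = 65.5° gives DA at 88.70° from the x-axis; with |DA| = 25.7, A = (-18.90, 17.34). DA is perpendicular to AR, so AR runs at -1.300°; with |AR| = 29.8, R = (10.89, 16.67). AR is perpendicular to RF, so RF runs at -91.30°; with |RF| = 13.3, F = (10.59, 3.369). ∠RFK = 122.4° gives FK at -148.9° from the x-axis; with |FK| = 8.8, K = (3.053, -1.176). Then |AK| = |K − A| = 28.72.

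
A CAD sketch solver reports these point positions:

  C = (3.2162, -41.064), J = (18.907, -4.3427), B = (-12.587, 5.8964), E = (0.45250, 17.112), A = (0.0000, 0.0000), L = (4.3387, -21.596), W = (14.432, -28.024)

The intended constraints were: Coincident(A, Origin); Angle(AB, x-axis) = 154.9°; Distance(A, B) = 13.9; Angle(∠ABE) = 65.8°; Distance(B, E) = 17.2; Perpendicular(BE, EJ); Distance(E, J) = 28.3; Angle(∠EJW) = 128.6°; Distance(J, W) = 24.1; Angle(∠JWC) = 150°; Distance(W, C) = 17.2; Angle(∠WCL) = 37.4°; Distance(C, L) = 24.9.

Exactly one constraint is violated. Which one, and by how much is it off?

Distance(C, L) = 24.9 — off by 5.40.

A = (0.00, 0.00) ✓; AB at 154.9° ✓; |AB| = 13.90 ✓; ∠ABE = 65.80° ✓; |BE| = 17.20 ✓; ∠(BE, EJ) = 90.00° ✓; |EJ| = 28.30 ✓; ∠EJW = 128.6° ✓; |JW| = 24.10 ✓; ∠JWC = 150.0° ✓; |WC| = 17.20 ✓; ∠WCL = 37.40° ✓; |CL| = 19.50 ✗.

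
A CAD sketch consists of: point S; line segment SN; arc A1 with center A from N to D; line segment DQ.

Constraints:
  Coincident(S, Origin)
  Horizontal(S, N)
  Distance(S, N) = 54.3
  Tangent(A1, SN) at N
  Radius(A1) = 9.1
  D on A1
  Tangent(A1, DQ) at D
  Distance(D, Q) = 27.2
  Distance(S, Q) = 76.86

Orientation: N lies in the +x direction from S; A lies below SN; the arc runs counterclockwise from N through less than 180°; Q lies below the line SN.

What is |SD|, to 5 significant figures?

50.979

Checks: |SN| = 54.30 ✓; |AD| = 9.100 ✓; ∠(AD, DQ) = 90.00° ✓; |DQ| = 27.20 ✓; |SQ| = 76.86 ✓.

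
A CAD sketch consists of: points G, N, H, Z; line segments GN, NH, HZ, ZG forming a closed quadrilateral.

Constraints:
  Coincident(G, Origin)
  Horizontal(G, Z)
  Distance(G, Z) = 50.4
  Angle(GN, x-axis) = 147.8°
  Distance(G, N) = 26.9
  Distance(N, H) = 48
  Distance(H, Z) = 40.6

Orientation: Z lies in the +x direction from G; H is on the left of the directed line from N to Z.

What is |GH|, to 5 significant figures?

37.386

Checks: G.y = 0.00, Z.y = 0.00 ✓; |NH| = 48.00 ✓; |HZ| = 40.60 ✓.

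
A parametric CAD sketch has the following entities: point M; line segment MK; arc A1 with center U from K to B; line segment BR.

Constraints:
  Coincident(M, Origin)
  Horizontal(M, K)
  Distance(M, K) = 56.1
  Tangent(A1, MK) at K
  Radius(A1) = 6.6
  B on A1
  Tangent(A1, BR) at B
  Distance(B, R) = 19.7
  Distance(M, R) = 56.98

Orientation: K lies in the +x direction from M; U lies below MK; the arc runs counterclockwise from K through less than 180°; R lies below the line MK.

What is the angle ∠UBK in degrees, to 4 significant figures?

43.70°

M is at the origin; M and K share the same y with |MK| = 56.1 and K on the +x side, so K = (56.10, 0.000). The tangent condition forces UK to be normal to MK, so U = K + (0, -6.6) = (56.10, -6.600). Since UB ⟂ BR (tangency), |UR| = √(6.6² + 19.7²) = 20.78 regardless of where B sits on A1. So R lies on both circle(M, 56.98) and circle(U, 20.78); the below-MK intersection is R = (50.40, -26.58). B is the foot of the tangent from R: B = (49.51, -6.900).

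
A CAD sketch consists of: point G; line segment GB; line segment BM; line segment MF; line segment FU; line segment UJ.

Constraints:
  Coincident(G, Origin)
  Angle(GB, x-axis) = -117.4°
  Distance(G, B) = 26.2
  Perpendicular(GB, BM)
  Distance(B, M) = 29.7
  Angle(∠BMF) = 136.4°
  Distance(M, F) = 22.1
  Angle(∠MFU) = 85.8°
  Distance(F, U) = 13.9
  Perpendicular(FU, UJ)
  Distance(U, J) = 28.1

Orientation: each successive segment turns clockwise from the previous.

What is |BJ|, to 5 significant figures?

16.954

G is at the origin; GB runs at -117.4° with length 26.2, so B = (-12.057, -23.261). GB ⟂ BM, so BM runs at 152.60°; with |BM| = 29.7, M = (-38.425, -9.5928). ∠BMF = 136.4° gives MF at 109.00° from the x-axis; with |MF| = 22.1, F = (-45.620, 11.303). ∠MFU = 85.8° gives FU at 14.800° from the x-axis; with |FU| = 13.9, U = (-32.182, 14.854). FU ⟂ UJ, so UJ runs at -75.200°; with |UJ| = 28.1, J = (-25.004, -12.314). Then |BJ| = |J − B| = 16.954.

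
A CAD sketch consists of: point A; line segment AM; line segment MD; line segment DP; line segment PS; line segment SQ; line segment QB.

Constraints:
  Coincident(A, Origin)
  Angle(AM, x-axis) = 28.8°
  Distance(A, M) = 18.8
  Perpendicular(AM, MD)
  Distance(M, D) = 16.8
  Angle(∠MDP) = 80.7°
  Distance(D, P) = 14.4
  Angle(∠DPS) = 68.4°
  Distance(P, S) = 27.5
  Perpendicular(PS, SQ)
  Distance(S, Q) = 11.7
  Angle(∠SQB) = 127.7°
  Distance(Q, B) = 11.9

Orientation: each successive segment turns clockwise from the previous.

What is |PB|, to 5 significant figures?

26.214

PS ⟂ SQ, so SQ runs at -2.1000°; with |SQ| = 11.7, Q = (23.694, 16.581). ∠SQB = 127.7° gives QB at -54.400° from the x-axis; with |QB| = 11.9, B = (30.621, 6.9051). Then |PB| = |B − P| = 26.214.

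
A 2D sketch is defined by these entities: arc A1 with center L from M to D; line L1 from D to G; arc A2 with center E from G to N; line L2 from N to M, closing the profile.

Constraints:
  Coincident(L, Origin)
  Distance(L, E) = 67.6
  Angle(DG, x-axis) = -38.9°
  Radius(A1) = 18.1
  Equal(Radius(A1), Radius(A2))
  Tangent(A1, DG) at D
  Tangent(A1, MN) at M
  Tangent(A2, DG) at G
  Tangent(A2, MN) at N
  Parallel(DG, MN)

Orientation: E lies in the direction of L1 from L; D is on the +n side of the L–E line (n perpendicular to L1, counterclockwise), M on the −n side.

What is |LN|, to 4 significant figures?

69.98

The slot axis is L1's direction at -38.9°, so u = (cos -38.9°, sin -38.9°) = (0.7782, -0.6280) and n = (−sin -38.9°, cos -38.9°) = (0.6280, 0.7782). L is at the origin and E lies 67.6 along u from L, so E = 67.6·u = (52.61, -42.45). Tangency of A1 to both parallel lines with radius 18.1 puts D and M at L ± 18.1·n: D = (11.37, 14.09), M = (-11.37, -14.09). Equal radii place G and N the same way about E: G = E + 18.1·n = (63.98, -28.36), N = E − 18.1·n = (41.24, -56.54). Then |LN| = |N − L| = 69.98.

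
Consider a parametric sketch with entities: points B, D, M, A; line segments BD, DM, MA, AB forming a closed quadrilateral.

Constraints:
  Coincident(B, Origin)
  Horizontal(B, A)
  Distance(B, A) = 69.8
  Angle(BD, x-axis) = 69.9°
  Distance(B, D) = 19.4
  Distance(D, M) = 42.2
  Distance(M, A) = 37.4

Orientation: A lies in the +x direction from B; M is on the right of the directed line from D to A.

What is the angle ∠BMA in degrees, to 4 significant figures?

138.5°

Checks: |DM| = 42.20 ✓; |MA| = 37.40 ✓.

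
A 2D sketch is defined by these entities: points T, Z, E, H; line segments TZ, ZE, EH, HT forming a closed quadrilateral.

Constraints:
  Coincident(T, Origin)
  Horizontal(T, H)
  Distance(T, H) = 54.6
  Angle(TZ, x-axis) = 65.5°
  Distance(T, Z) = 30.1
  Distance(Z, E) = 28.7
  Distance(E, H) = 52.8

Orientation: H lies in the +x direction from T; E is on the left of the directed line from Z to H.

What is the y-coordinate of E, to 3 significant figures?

48.0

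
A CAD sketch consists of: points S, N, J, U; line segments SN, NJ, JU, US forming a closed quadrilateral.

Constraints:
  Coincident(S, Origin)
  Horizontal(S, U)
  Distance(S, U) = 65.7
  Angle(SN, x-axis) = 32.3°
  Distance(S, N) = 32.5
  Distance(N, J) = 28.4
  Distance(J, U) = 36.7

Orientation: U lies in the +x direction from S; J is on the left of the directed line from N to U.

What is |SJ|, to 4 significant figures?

60.89

S is at the origin; S and U share the same y with |SU| = 65.7 and U in +x, so U = (65.7, 0). SN runs at 32.3° with |SN| = 32.5, so N = (27.47, 17.37). J is determined by |NJ| = 28.4 and |JU| = 36.7 together: it lies at the intersection of circle(N, 28.4) and circle(U, 36.7). With |NU| = 41.99, the foot of the radical line on NU is 14.56 from N and the perpendicular offset is √(28.4² − 14.56²) = 24.38. Taking the left-of-NU solution: J = (50.81, 33.54).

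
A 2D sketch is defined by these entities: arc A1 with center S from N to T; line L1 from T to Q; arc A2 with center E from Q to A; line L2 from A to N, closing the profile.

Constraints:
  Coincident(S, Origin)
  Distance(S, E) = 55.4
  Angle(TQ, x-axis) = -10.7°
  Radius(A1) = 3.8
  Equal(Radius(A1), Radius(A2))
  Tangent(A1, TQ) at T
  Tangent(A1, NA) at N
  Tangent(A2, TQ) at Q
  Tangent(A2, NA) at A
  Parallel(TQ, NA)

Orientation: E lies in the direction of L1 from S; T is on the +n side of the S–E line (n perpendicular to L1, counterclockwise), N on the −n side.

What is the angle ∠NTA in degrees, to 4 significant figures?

82.19°

The slot axis is L1's direction at -10.7°, so u = (cos -10.7°, sin -10.7°) = (0.9826, -0.1857) and n = (−sin -10.7°, cos -10.7°) = (0.1857, 0.9826). S is at the origin and E lies 55.4 along u from S, so E = 55.4·u = (54.44, -10.29). Tangency of A1 to both parallel lines with radius 3.8 puts T and N at S ± 3.8·n: T = (0.7055, 3.734), N = (-0.7055, -3.734). Equal radii place Q and A the same way about E: Q = E + 3.8·n = (55.14, -6.552), A = E − 3.8·n = (53.73, -14.02). Then cos ∠NTA = TN·TA / (|TN||TA|), giving 82.19°.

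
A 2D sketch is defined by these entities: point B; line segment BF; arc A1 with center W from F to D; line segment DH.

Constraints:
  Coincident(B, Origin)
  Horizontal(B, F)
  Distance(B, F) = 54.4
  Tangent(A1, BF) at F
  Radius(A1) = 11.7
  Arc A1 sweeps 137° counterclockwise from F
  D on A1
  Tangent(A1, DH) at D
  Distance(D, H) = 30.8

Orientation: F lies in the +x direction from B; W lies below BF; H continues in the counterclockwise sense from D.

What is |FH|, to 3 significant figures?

43.8

B is at the origin; BF is horizontal with |BF| = 54.4 and F on the +x side, so F = (54.4, 0.00). A1 meets BF tangentially, so WF is at right angles to BF, so W = F + (0, -11.7) = (54.4, -11.7). On A1, F sits at bearing 90° from W; a 137° counterclockwise sweep puts D at bearing 227°, so D = W + 11.7·(cos 227°, sin 227°) = (46.4, -20.3). Tangency of A1 to DH means the radius WD is perpendicular to DH, so DH runs along (−sin 227°, cos 227°); with |DH| = 30.8, H = (68.9, -41.3). Then |FH| = |H − F| = 43.8.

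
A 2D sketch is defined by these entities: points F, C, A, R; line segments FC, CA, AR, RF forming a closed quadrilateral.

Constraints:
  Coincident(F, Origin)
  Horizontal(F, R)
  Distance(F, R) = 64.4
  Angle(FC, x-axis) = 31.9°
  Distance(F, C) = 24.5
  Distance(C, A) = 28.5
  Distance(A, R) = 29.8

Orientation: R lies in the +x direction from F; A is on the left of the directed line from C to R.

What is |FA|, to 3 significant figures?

52.8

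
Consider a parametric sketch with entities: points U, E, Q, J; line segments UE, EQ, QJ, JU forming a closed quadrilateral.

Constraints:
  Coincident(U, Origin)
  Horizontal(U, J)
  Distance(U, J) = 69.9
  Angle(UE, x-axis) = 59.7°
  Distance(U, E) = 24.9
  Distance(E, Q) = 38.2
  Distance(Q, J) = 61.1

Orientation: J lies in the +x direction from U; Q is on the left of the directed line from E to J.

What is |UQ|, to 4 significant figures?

62.93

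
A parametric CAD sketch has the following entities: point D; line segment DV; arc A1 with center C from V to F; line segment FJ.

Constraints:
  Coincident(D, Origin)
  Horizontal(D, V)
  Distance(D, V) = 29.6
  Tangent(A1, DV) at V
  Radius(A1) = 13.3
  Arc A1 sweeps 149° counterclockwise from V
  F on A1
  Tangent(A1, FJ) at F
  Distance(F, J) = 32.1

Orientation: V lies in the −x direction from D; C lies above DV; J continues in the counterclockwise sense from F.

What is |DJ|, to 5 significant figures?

65.013

On A1, V sits at bearing -90° from C; a 149° counterclockwise sweep puts F at bearing 59°, so F = C + 13.3·(cos 59°, sin 59°) = (-22.750, 24.700). The tangent condition forces CF to be normal to FJ, so FJ runs along (−sin 59°, cos 59°); with |FJ| = 32.1, J = (-50.265, 41.233). Then |DJ| = |J − D| = 65.013.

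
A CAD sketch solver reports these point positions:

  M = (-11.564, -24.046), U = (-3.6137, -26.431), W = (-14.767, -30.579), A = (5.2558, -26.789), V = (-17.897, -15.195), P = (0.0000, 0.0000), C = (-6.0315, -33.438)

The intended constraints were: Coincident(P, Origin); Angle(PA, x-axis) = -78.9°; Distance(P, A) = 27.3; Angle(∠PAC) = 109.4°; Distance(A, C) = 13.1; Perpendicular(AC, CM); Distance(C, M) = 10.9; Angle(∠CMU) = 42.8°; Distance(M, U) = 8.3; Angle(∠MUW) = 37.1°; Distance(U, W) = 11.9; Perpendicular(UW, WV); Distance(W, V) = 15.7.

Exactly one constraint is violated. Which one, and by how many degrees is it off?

Perpendicular(UW, WV) — off by 8.90°.

P = (0.00, 0.00) ✓; PA at -78.90° ✓; |PA| = 27.30 ✓; ∠PAC = 109.4° ✓; |AC| = 13.10 ✓; ∠(AC, CM) = 90.00° ✓; |CM| = 10.90 ✓; ∠CMU = 42.80° ✓; |MU| = 8.300 ✓; ∠MUW = 37.10° ✓; |UW| = 11.90 ✓; ∠(UW, WV) = 98.90° ✗; |WV| = 15.70 ✓.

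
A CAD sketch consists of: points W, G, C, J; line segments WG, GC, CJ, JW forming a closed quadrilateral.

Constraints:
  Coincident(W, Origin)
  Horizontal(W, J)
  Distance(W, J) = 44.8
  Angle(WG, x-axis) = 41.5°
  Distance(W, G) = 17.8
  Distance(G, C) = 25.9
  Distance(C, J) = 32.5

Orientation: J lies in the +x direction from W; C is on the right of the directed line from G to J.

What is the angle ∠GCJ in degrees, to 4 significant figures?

69.21°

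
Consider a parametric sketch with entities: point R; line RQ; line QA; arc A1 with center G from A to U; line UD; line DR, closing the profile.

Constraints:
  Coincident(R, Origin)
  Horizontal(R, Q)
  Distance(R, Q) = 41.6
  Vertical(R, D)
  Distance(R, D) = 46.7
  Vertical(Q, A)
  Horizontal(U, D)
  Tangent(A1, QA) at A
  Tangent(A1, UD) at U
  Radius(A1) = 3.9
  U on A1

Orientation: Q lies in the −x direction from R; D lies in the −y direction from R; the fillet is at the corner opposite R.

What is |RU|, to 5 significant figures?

60.018

R is at the origin; R and Q share the same y with |RQ| = 41.6 and Q on the −x side, so Q = (-41.600, 0.0000). RD is vertical with |RD| = 46.7 and D on the −y side, so D = (0.0000, -46.700). The virtual corner opposite R is at (-41.600, -46.700). A1 meets QA tangentially, so GA is at right angles to QA and the tangent condition forces GU to be normal to UD, with radius 3.9, so the center G sits 3.9 in from both sides at G = (-37.700, -42.800). That places the tangent points at A = (-41.600, -42.800) on QA and U = (-37.700, -46.700) on UD. Then |RU| = |U − R| = 60.018.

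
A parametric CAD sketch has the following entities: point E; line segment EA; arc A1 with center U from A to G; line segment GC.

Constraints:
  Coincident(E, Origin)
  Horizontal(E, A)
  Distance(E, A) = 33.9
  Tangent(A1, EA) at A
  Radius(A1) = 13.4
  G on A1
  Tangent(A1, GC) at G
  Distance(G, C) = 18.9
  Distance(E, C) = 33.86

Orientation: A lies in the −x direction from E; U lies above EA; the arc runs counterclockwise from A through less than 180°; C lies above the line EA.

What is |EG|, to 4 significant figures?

23.38

E is at the origin; E and A share the same y with |EA| = 33.9 and A on the −x side, so A = (-33.90, 0.000). A1 meets EA tangentially, so UA is at right angles to EA, so U = A + (0, 13.4) = (-33.90, 13.40). Since UG ⟂ GC (tangency), |UC| = √(13.4² + 18.9²) = 23.17 regardless of where G sits on A1. So C lies on both circle(E, 33.86) and circle(U, 23.17); the above-EA intersection is C = (-17.02, 29.27). G is the foot of the tangent from C: G = (-20.77, 10.75).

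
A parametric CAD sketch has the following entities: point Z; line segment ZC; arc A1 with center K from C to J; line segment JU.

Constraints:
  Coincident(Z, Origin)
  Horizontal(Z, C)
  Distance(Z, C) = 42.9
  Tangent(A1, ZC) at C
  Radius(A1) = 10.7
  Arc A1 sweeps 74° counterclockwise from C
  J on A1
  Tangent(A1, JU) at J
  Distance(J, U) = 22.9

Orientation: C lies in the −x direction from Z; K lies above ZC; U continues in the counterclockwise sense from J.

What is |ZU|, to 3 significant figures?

39.7

On A1, C sits at bearing -90° from K; a 74° counterclockwise sweep puts J at bearing -16°, so J = K + 10.7·(cos -16°, sin -16°) = (-32.6, 7.75). The tangent condition forces KJ to be normal to JU, so JU runs along (−sin -16°, cos -16°); with |JU| = 22.9, U = (-26.3, 29.8). Then |ZU| = |U − Z| = 39.7.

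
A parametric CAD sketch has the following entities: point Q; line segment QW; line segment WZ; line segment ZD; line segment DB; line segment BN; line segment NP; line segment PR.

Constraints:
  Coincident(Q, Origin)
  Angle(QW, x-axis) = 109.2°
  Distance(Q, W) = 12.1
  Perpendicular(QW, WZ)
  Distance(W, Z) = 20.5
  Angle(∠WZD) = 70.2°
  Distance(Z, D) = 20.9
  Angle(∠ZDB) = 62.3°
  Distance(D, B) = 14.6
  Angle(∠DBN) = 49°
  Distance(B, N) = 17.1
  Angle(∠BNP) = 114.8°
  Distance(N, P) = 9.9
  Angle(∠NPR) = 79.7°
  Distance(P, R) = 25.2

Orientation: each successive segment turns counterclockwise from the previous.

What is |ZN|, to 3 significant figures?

8.45

Q is at the origin; QW runs at 109.2° with length 12.1, so W = (-3.98, 11.4). The perpendicularity gives WZ at right angles to QW, so WZ runs at -161°; with |WZ| = 20.5, Z = (-23.3, 4.69). ∠WZD = 70.2° gives ZD at -51.0° from the x-axis; with |ZD| = 20.9, D = (-10.2, -11.6). ∠ZDB = 62.3° gives DB at 66.7° from the x-axis; with |DB| = 14.6, B = (-4.41, 1.85). ∠DBN = 49.0° gives BN at -162° from the x-axis; with |BN| = 17.1, N = (-20.7, -3.35). Then |ZN| = |N − Z| = 8.45.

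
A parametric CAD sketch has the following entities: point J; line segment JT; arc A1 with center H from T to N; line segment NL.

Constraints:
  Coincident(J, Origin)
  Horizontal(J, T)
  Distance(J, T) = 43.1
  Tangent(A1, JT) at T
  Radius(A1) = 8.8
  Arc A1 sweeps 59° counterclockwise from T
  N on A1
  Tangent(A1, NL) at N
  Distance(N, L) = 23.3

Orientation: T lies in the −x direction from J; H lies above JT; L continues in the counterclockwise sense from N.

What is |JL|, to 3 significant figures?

33.8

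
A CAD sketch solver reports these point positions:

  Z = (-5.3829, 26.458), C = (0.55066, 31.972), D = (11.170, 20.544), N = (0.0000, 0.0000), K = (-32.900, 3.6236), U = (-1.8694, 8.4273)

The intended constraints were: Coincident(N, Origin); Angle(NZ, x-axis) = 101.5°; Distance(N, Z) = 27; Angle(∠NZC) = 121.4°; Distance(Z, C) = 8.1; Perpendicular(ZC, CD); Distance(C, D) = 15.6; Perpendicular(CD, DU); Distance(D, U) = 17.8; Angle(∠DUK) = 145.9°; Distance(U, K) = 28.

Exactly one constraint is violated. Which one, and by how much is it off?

Distance(U, K) = 28 — off by 3.40.

N = (0.00, 0.00) ✓; NZ at 101.5° ✓; |NZ| = 27.00 ✓; ∠NZC = 121.4° ✓; |ZC| = 8.100 ✓; ∠(ZC, CD) = 90.00° ✓; |CD| = 15.60 ✓; ∠(CD, DU) = 90.00° ✓; |DU| = 17.80 ✓; ∠DUK = 145.9° ✓; |UK| = 31.40 ✗.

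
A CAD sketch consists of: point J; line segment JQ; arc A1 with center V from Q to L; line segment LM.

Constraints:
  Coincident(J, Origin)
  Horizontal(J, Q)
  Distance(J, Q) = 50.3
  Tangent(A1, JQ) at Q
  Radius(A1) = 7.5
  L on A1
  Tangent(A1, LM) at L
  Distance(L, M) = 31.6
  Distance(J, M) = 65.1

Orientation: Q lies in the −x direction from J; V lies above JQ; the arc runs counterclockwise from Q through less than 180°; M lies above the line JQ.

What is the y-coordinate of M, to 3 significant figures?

40.0

Checks: |VL| = 7.500 ✓; ∠(VL, LM) = 90.00° ✓; |LM| = 31.60 ✓; |JM| = 65.10 ✓.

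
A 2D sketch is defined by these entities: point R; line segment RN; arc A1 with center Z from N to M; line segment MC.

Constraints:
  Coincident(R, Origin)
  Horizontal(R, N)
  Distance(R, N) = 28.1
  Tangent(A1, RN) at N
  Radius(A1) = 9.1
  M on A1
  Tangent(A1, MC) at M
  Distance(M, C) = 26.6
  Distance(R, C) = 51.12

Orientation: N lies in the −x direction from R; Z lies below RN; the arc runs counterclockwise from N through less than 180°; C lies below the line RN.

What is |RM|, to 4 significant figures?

38.37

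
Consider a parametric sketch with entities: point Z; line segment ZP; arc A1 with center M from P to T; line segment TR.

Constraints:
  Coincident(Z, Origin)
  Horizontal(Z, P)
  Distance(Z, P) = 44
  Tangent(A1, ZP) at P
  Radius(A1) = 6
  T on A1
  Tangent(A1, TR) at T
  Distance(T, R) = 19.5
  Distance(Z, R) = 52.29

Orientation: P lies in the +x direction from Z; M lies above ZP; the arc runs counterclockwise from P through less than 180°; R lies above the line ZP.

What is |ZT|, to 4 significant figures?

50.38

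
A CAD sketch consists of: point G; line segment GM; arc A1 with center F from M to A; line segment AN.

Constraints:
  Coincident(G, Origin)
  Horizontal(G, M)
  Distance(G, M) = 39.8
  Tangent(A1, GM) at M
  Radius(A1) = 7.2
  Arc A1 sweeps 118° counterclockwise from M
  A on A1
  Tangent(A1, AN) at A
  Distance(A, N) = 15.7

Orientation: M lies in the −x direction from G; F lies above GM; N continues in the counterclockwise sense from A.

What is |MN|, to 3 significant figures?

24.5

On A1, M sits at bearing -90° from F; a 118° counterclockwise sweep puts A at bearing 28°, so A = F + 7.2·(cos 28°, sin 28°) = (-33.4, 10.6). A1 meets AN tangentially, so FA is at right angles to AN, so AN runs along (−sin 28°, cos 28°); with |AN| = 15.7, N = (-40.8, 24.4). Then |MN| = |N − M| = 24.5.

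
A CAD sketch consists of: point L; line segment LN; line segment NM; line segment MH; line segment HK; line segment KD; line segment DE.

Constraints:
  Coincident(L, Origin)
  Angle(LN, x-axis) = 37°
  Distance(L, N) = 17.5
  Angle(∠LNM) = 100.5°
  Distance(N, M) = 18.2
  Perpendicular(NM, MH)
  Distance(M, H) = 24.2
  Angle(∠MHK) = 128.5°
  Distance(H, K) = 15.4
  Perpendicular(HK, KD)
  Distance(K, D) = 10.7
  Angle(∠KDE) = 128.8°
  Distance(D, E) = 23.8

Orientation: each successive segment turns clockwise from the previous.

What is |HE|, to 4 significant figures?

25.81

L is at the origin; LN runs at 37.0° with length 17.5, so N = (13.98, 10.53). ∠LNM = 100.5° gives NM at -42.50° from the x-axis; with |NM| = 18.2, M = (27.39, -1.764). The perpendicularity gives MH at right angles to NM, so MH runs at -132.5°; with |MH| = 24.2, H = (11.05, -19.61). ∠MHK = 128.5° gives HK at 176.0° from the x-axis; with |HK| = 15.4, K = (-4.317, -18.53). HK ⟂ KD, so KD runs at 86.00°; with |KD| = 10.7, D = (-3.571, -7.858). ∠KDE = 128.8° gives DE at 34.80° from the x-axis; with |DE| = 23.8, E = (15.97, 5.725). Then |HE| = |E − H| = 25.81.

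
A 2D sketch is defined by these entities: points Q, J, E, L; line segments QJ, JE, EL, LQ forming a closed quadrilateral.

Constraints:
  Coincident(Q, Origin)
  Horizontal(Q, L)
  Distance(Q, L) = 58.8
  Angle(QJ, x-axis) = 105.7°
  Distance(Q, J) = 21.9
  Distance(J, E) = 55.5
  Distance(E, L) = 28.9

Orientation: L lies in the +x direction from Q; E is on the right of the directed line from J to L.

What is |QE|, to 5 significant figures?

38.655

Checks: |JE| = 55.50 ✓; |EL| = 28.90 ✓.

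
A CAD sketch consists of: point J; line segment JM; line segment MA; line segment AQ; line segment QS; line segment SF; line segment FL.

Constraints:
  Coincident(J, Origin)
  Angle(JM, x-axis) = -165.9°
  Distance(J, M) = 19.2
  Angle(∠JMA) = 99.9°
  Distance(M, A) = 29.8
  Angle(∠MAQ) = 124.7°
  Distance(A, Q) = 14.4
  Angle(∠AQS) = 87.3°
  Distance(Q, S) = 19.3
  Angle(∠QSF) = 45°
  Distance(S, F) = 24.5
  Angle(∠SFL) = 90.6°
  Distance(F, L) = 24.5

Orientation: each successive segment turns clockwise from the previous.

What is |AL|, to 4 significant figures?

21.55

J is at the origin; JM runs at -165.9° with length 19.2, so M = (-18.62, -4.677). ∠JMA = 99.9° gives MA at 114.0° from the x-axis; with |MA| = 29.8, A = (-30.74, 22.55). ∠MAQ = 124.7° gives AQ at 58.70° from the x-axis; with |AQ| = 14.4, Q = (-23.26, 34.85). ∠AQS = 87.3° gives QS at -34.00° from the x-axis; with |QS| = 19.3, S = (-7.261, 24.06). ∠QSF = 45.0° gives SF at -169.0° from the x-axis; with |SF| = 24.5, F = (-31.31, 19.38). ∠SFL = 90.6° gives FL at 101.6° from the x-axis; with |FL| = 24.5, L = (-36.24, 43.38). Then |AL| = |L − A| = 21.55.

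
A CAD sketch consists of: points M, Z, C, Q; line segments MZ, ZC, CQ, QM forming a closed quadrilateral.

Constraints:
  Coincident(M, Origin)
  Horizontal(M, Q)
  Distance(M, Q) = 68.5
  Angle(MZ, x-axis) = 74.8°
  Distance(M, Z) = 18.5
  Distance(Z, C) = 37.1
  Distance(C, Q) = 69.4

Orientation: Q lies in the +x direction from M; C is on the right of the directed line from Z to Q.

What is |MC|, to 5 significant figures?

19.204

M is at the origin; MQ is horizontal with |MQ| = 68.5 and Q in +x, so Q = (68.5, 0). MZ runs at 74.8° with |MZ| = 18.5, so Z = (4.8505, 17.853). C is determined by |ZC| = 37.1 and |CQ| = 69.4 together: it lies at the intersection of circle(Z, 37.1) and circle(Q, 69.4). With |ZQ| = 66.106, the foot of the radical line on ZQ is 7.0344 from Z and the perpendicular offset is √(37.1² − 7.0344²) = 36.427. Taking the right-of-ZQ solution: C = (1.7859, -19.120).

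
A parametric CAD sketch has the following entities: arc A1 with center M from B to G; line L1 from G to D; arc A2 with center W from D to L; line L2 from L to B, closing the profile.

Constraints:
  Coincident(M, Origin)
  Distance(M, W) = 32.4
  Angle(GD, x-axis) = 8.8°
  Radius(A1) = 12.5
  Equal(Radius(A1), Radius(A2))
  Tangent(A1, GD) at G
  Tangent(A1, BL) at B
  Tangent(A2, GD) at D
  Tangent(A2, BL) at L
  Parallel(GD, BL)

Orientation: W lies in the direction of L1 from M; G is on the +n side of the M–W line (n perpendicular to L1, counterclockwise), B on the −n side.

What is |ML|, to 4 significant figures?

34.73

The slot axis is L1's direction at 8.8°, so u = (cos 8.8°, sin 8.8°) = (0.9882, 0.1530) and n = (−sin 8.8°, cos 8.8°) = (-0.1530, 0.9882). M is at the origin and W lies 32.4 along u from M, so W = 32.4·u = (32.02, 4.957). Tangency of A1 to both parallel lines with radius 12.5 puts G and B at M ± 12.5·n: G = (-1.912, 12.35), B = (1.912, -12.35). Equal radii place D and L the same way about W: D = W + 12.5·n = (30.11, 17.31), L = W − 12.5·n = (33.93, -7.396). Then |ML| = |L − M| = 34.73.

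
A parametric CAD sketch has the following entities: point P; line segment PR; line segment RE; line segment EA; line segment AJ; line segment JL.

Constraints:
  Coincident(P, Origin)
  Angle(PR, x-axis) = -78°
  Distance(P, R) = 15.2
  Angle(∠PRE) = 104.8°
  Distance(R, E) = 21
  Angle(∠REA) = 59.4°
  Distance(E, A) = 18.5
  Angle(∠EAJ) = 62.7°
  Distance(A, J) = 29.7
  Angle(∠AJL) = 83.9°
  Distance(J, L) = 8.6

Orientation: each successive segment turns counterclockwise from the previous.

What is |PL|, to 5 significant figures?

28.676

∠EAJ = 62.7° gives AJ at -124.90° from the x-axis; with |AJ| = 29.7, J = (-1.4857, -23.887). ∠AJL = 83.9° gives JL at -28.800° from the x-axis; with |JL| = 8.6, L = (6.0505, -28.031). Then |PL| = |L − P| = 28.676.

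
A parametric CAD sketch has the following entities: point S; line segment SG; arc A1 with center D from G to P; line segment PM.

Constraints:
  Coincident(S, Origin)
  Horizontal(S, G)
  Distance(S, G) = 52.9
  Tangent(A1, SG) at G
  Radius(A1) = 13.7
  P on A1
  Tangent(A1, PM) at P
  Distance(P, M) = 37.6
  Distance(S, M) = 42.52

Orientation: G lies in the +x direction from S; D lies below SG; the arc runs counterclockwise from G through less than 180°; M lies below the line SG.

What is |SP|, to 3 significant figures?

42.0

Checks: |DP| = 13.70 ✓; ∠(DP, PM) = 90.00° ✓; |PM| = 37.60 ✓; |SM| = 42.52 ✓.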